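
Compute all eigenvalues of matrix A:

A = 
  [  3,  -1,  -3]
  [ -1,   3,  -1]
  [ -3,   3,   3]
Characteristic polynomial: det(λI - A) = λ³ - 9λ² + 20λ - 12
Testing integer divisors of the constant term: p(1) = 0, so (λ - 1) is a factor:
p(λ) = (λ - 1)(λ² - 8λ + 12)
λ² - 8λ + 12 = (λ - 2)(λ - 6)

λ = 1, 6, 2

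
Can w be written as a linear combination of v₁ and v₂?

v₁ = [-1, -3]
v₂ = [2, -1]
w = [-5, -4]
Yes

Form the augmented matrix and row-reduce:
[v₁|v₂|w] = 
  [ -1,   2,  -5]
  [ -3,  -1,  -4]
R2 → R2 - (3)·R1
REF = 
  [ -1,   2,  -5]
  [  0,  -7,  11]

No row of the form [0 0 | nonzero], so the system is consistent. Back-substitution gives c₁ = 13/7, c₂ = -11/7: w = (13/7)·v₁ + (-11/7)·v₂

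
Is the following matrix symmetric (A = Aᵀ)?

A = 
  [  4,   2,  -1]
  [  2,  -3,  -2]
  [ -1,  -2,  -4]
Yes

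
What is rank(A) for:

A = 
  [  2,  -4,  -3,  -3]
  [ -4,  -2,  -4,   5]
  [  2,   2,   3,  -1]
Row reduce:
R2 → R2 + (2)·R1
R3 → R3 - (1)·R1
R3 → R3 + (3/5)·R2
REF = 
  [  2,  -4,  -3,  -3]
  [  0, -10, -10,  -1]
  [  0,   0,   0, 7/5]
Pivot columns: 1, 2, 4 → 3 pivots.

rank(A) = 3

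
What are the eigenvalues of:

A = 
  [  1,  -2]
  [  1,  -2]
λ = 0, -1

tr(A) = -1, det(A) = 0
Characteristic polynomial: λ² - tr(A)λ + det(A) = λ² + λ
λ² + λ = λ(λ + 1)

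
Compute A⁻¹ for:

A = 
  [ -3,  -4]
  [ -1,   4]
det(A) = (-3)(4) - (-4)(-1) = -16
For a 2×2 matrix, A⁻¹ = (1/det(A)) · [[d, -b], [-c, a]]
    = (-1/16) · [[4, 4], [1, -3]]

A⁻¹ = 
  [ -1/4,  -1/4]
  [-1/16,  3/16]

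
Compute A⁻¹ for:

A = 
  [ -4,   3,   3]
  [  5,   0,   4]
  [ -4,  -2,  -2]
det(A) = (-4)·((0)(-2) - (4)(-2)) - (3)·((5)(-2) - (4)(-4)) + (3)·((5)(-2) - (0)(-4))
  = (-4)(8) - (3)(6) + (3)(-10)
  = -80
det(A) = -80 ≠ 0, so A is invertible.

Cofactors Cᵢⱼ = (-1)ⁱ⁺ʲ·Mᵢⱼ:
C = 
  [  8,  -6, -10]
  [  0,  20, -20]
  [ 12,  31, -15]

adj(A) = Cᵀ:
adj(A) = 
  [  8,   0,  12]
  [ -6,  20,  31]
  [-10, -20, -15]

A⁻¹ = (-1/80) · adj(A):
A⁻¹ = 
  [ -1/10,      0,  -3/20]
  [  3/40,   -1/4, -31/80]
  [   1/8,    1/4,   3/16]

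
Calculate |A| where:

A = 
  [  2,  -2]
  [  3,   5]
16

For a 2×2 matrix, det = ad - bc = (2)(5) - (-2)(3) = 16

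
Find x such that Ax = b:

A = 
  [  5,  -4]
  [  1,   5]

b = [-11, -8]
Row reduce the augmented matrix [A|b]:
R2 → R2 - (1/5)·R1
REF = 
  [    5,    -4,   -11]
  [    0,  29/5, -29/5]

Back-substitution:
x₂ = (-29/5) / (29/5) = -1
x₁ = (-11 - (-4)(-1)) / 5 = -3

x = [-3, -1]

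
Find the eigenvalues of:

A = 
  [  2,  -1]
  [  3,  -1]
tr(A) = 1, det(A) = 1
Characteristic polynomial: λ² - tr(A)λ + det(A) = λ² - λ + 1
λ² - λ + 1 = 0  ⇒  λ = (1 ± √((-1)² - 4·(1)))/2 = (1 ± √(-3))/2
  = (1 + i√3)/2,  (1 - i√3)/2

λ = (1 + i√3)/2, (1 - i√3)/2  (≈ 0.5 + 0.866i, 0.5 - 0.866i)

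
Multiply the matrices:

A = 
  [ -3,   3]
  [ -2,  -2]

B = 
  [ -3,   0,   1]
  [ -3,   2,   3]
A is 2×2 and B is 2×3, so AB is 2×3. Each entry is (row of A)·(column of B):
AB[1,1] = (-3)(-3) + (3)(-3) = 0
AB[1,2] = (-3)(0) + (3)(2) = 6
AB[1,3] = (-3)(1) + (3)(3) = 6
AB[2,1] = (-2)(-3) + (-2)(-3) = 12
AB[2,2] = (-2)(0) + (-2)(2) = -4
AB[2,3] = (-2)(1) + (-2)(3) = -8

AB = 
  [  0,   6,   6]
  [ 12,  -4,  -8]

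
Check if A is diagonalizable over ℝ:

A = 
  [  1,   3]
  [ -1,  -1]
No

tr(A) = 0, det(A) = 2
Characteristic polynomial: λ² - tr(A)λ + det(A) = λ² + 2
λ² + 2 = 0  ⇒  λ = (0 ± √((0)² - 4·(2)))/2 = (0 ± √(-8))/2
  = i√2,  -i√2
Eigenvalues: i√2, -i√2  (≈ 0 + 1.414i, 0 - 1.414i)
Has complex eigenvalues (not diagonalizable over ℝ).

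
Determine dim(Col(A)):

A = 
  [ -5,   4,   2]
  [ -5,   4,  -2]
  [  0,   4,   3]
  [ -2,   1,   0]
dim(Col(A)) = 3

Row reduce:
R2 → R2 - (1)·R1
R4 → R4 - (2/5)·R1
Swap R2 ↔ R3
R4 → R4 + (3/20)·R2
R4 → R4 - (7/80)·R3
REF = 
  [ -5,   4,   2]
  [  0,   4,   3]
  [  0,   0,  -4]
  [  0,   0,   0]
Pivot columns: 1, 2, 3 → 3 pivots.
dim(Col(A)) = number of pivot columns = 3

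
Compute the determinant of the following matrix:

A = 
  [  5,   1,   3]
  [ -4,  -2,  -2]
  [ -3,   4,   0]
Cofactor expansion along row 1:
det(A) = (5)·((-2)(0) - (-2)(4)) - (1)·((-4)(0) - (-2)(-3)) + (3)·((-4)(4) - (-2)(-3))
  = (5)(8) - (1)(-6) + (3)(-22)
  = -20

det(A) = -20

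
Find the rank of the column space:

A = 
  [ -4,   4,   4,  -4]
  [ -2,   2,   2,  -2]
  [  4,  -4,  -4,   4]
Row reduce:
R2 → R2 - (1/2)·R1
R3 → R3 + (1)·R1
REF = 
  [ -4,   4,   4,  -4]
  [  0,   0,   0,   0]
  [  0,   0,   0,   0]
Pivot columns: 1 → 1 pivot.
dim(Col(A)) = number of pivot columns = 1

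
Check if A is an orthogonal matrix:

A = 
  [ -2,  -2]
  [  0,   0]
No

AᵀA = 
  [  4,   4]
  [  4,   4]
≠ I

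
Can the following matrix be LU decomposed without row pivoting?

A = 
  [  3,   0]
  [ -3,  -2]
Yes.
A[1,1] = 3 ≠ 0, so Gaussian elimination proceeds without a row swap: multiplier ℓ₂₁ = (-3)/(3) = -1, and U[2,2] = -2 - (-1)(0) = -2.
L = 
  [  1,   0]
  [ -1,   1]
U = 
  [  3,   0]
  [  0,  -2]
Check row 2 of LU: [(-1)(3), (-1)(0) + (-2)] = [-3, -2] = row 2 of A ✓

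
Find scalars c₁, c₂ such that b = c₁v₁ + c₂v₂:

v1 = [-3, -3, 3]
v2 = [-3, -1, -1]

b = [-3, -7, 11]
c1 = 3, c2 = -2

b = 3·v1 + -2·v2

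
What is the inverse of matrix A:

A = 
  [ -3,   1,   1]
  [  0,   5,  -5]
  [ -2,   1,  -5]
det(A) = (-3)·((5)(-5) - (-5)(1)) - (1)·((0)(-5) - (-5)(-2)) + (1)·((0)(1) - (5)(-2))
  = (-3)(-20) - (1)(-10) + (1)(10)
  = 80
det(A) = 80 ≠ 0, so A is invertible.

Cofactors Cᵢⱼ = (-1)ⁱ⁺ʲ·Mᵢⱼ:
C = 
  [-20,  10,  10]
  [  6,  17,   1]
  [-10, -15, -15]

adj(A) = Cᵀ:
adj(A) = 
  [-20,   6, -10]
  [ 10,  17, -15]
  [ 10,   1, -15]

A⁻¹ = (1/80) · adj(A):
A⁻¹ = 
  [ -1/4,  3/40,  -1/8]
  [  1/8, 17/80, -3/16]
  [  1/8,  1/80, -3/16]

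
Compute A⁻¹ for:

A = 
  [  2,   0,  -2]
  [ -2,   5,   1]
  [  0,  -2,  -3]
det(A) = (2)·((5)(-3) - (1)(-2)) - (0)·((-2)(-3) - (1)(0)) + (-2)·((-2)(-2) - (5)(0))
  = (2)(-13) - (0)(6) + (-2)(4)
  = -34
det(A) = -34 ≠ 0, so A is invertible.

Cofactors Cᵢⱼ = (-1)ⁱ⁺ʲ·Mᵢⱼ:
C = 
  [-13,  -6,   4]
  [  4,  -6,   4]
  [ 10,   2,  10]

adj(A) = Cᵀ:
adj(A) = 
  [-13,   4,  10]
  [ -6,  -6,   2]
  [  4,   4,  10]

A⁻¹ = (-1/34) · adj(A):
A⁻¹ = 
  [13/34, -2/17, -5/17]
  [ 3/17,  3/17, -1/17]
  [-2/17, -2/17, -5/17]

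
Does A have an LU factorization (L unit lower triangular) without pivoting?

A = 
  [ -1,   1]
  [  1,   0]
Yes.
A[1,1] = -1 ≠ 0, so Gaussian elimination proceeds without a row swap: multiplier ℓ₂₁ = (1)/(-1) = -1, and U[2,2] = 0 - (-1)(1) = 1.
L = 
  [  1,   0]
  [ -1,   1]
U = 
  [ -1,   1]
  [  0,   1]
Check row 2 of LU: [(-1)(-1), (-1)(1) + 1] = [1, 0] = row 2 of A ✓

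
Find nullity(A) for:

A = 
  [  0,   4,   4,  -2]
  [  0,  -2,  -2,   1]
nullity(A) = 3

Row reduce:
R2 → R2 + (1/2)·R1
REF = 
  [  0,   4,   4,  -2]
  [  0,   0,   0,   0]
Pivot columns: 2 → 1 pivot.
rank(A) = 1, so nullity(A) = 4 - 1 = 3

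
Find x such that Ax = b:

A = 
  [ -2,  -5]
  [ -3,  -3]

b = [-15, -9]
x = [0, 3]

Row reduce the augmented matrix [A|b]:
R2 → R2 - (3/2)·R1
REF = 
  [  -2,   -5,  -15]
  [   0,  9/2, 27/2]

Back-substitution:
x₂ = (27/2) / (9/2) = 3
x₁ = (-15 - (-5)(3)) / (-2) = 0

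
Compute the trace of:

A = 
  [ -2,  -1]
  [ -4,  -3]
-5

tr(A) = -2 + -3 = -5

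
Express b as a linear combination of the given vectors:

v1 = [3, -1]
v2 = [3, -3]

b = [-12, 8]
c1 = -2, c2 = -2

b = -2·v1 + -2·v2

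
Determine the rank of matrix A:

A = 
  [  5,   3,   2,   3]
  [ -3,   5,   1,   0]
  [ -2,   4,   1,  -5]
Row reduce:
R2 → R2 + (3/5)·R1
R3 → R3 + (2/5)·R1
R3 → R3 - (13/17)·R2
REF = 
  [     5,      3,      2,      3]
  [     0,   34/5,   11/5,    9/5]
  [     0,      0,   2/17, -88/17]
Pivot columns: 1, 2, 3 → 3 pivots.

rank(A) = 3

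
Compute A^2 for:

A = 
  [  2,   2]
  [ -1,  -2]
A² = A·A:
A²[1,1] = (2)(2) + (2)(-1) = 2
A²[1,2] = (2)(2) + (2)(-2) = 0
A²[2,1] = (-1)(2) + (-2)(-1) = 0
A²[2,2] = (-1)(2) + (-2)(-2) = 2
A² = 
  [  2,   0]
  [  0,   2]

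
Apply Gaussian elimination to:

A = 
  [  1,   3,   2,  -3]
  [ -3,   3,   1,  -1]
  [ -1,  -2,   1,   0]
Row operations:
R2 → R2 + (3)·R1
R3 → R3 + (1)·R1
R3 → R3 - (1/12)·R2

Resulting echelon form:
REF = 
  [    1,     3,     2,    -3]
  [    0,    12,     7,   -10]
  [    0,     0, 29/12, -13/6]

Rank = 3 (number of non-zero pivot rows).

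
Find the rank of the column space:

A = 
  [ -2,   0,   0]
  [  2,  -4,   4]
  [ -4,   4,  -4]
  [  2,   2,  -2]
Row reduce:
R2 → R2 + (1)·R1
R3 → R3 - (2)·R1
R4 → R4 + (1)·R1
R3 → R3 + (1)·R2
R4 → R4 + (1/2)·R2
REF = 
  [ -2,   0,   0]
  [  0,  -4,   4]
  [  0,   0,   0]
  [  0,   0,   0]
Pivot columns: 1, 2 → 2 pivots.
dim(Col(A)) = number of pivot columns = 2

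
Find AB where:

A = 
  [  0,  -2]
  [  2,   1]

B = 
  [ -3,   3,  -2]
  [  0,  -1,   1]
A is 2×2 and B is 2×3, so AB is 2×3. Each entry is (row of A)·(column of B):
AB[1,1] = (0)(-3) + (-2)(0) = 0
AB[1,2] = (0)(3) + (-2)(-1) = 2
AB[1,3] = (0)(-2) + (-2)(1) = -2
AB[2,1] = (2)(-3) + (1)(0) = -6
AB[2,2] = (2)(3) + (1)(-1) = 5
AB[2,3] = (2)(-2) + (1)(1) = -3

AB = 
  [  0,   2,  -2]
  [ -6,   5,  -3]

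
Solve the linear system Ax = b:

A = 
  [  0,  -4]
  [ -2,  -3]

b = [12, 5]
Row reduce the augmented matrix [A|b]:
Swap R1 ↔ R2
REF = 
  [ -2,  -3,   5]
  [  0,  -4,  12]

Back-substitution:
x₂ = 12 / (-4) = -3
x₁ = (5 - (-3)(-3)) / (-2) = 2

x = [2, -3]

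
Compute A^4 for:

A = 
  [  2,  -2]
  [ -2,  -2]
A^4 = 
  [ 64,   0]
  [  0,  64]

A² = A·A:
A²[1,1] = (2)(2) + (-2)(-2) = 8
A²[1,2] = (2)(-2) + (-2)(-2) = 0
A²[2,1] = (-2)(2) + (-2)(-2) = 0
A²[2,2] = (-2)(-2) + (-2)(-2) = 8
A² = 
  [  8,   0]
  [  0,   8]

A^3 = A^2·A:
A^3[1,1] = (8)(2) + (0)(-2) = 16
A^3[1,2] = (8)(-2) + (0)(-2) = -16
A^3[2,1] = (0)(2) + (8)(-2) = -16
A^3[2,2] = (0)(-2) + (8)(-2) = -16
A^3 = 
  [ 16, -16]
  [-16, -16]

A^4 = A^3·A:
A^4[1,1] = (16)(2) + (-16)(-2) = 64
A^4[1,2] = (16)(-2) + (-16)(-2) = 0
A^4[2,1] = (-16)(2) + (-16)(-2) = 0
A^4[2,2] = (-16)(-2) + (-16)(-2) = 64
A^4 = 
  [ 64,   0]
  [  0,  64]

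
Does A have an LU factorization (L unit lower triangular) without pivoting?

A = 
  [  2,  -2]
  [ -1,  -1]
Yes.
A[1,1] = 2 ≠ 0, so Gaussian elimination proceeds without a row swap: multiplier ℓ₂₁ = (-1)/(2) = -1/2, and U[2,2] = -1 - (-1/2)(-2) = -2.
L = 
  [   1,    0]
  [-1/2,    1]
U = 
  [  2,  -2]
  [  0,  -2]
Check row 2 of LU: [(-1/2)(2), (-1/2)(-2) + (-2)] = [-1, -1] = row 2 of A ✓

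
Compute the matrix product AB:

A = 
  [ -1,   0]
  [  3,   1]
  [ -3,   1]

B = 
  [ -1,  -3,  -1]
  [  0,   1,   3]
A is 3×2 and B is 2×3, so AB is 3×3. Each entry is (row of A)·(column of B):
AB[1,1] = (-1)(-1) + (0)(0) = 1
AB[1,2] = (-1)(-3) + (0)(1) = 3
AB[1,3] = (-1)(-1) + (0)(3) = 1
AB[2,1] = (3)(-1) + (1)(0) = -3
AB[2,2] = (3)(-3) + (1)(1) = -8
AB[2,3] = (3)(-1) + (1)(3) = 0
AB[3,1] = (-3)(-1) + (1)(0) = 3
AB[3,2] = (-3)(-3) + (1)(1) = 10
AB[3,3] = (-3)(-1) + (1)(3) = 6

AB = 
  [  1,   3,   1]
  [ -3,  -8,   0]
  [  3,  10,   6]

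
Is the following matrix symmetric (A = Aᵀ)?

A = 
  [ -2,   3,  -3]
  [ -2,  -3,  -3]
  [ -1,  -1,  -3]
No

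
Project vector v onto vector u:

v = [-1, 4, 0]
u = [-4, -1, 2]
v·u = (-1)(-4) + (4)(-1) + (0)(2) = 0
u·u = (-4)² + (-1)² + (2)² = 21
proj_u(v) = (v·u / u·u) × u = (0/21) × u = (0) × u

proj_u(v) = [0, 0, 0]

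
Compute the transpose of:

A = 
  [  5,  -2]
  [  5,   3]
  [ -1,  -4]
Aᵀ = 
  [  5,   5,  -1]
  [ -2,   3,  -4]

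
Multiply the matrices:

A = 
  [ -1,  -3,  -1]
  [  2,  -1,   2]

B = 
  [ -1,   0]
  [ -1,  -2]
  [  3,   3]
AB = 
  [  1,   3]
  [  5,   8]

A is 2×3 and B is 3×2, so AB is 2×2. Each entry is (row of A)·(column of B):
AB[1,1] = (-1)(-1) + (-3)(-1) + (-1)(3) = 1
AB[1,2] = (-1)(0) + (-3)(-2) + (-1)(3) = 3
AB[2,1] = (2)(-1) + (-1)(-1) + (2)(3) = 5
AB[2,2] = (2)(0) + (-1)(-2) + (2)(3) = 8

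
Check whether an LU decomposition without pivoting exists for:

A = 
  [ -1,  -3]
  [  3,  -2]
Yes.
A[1,1] = -1 ≠ 0, so Gaussian elimination proceeds without a row swap: multiplier ℓ₂₁ = (3)/(-1) = -3, and U[2,2] = -2 - (-3)(-3) = -11.
L = 
  [  1,   0]
  [ -3,   1]
U = 
  [ -1,  -3]
  [  0, -11]
Check row 2 of LU: [(-3)(-1), (-3)(-3) + (-11)] = [3, -2] = row 2 of A ✓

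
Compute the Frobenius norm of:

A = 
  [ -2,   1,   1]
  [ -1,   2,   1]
||A||_F = 3.464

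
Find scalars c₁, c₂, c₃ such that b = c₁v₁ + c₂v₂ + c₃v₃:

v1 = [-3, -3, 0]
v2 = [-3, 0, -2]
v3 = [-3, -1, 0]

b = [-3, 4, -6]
c1 = -1, c2 = 3, c3 = -1

b = -1·v1 + 3·v2 + -1·v3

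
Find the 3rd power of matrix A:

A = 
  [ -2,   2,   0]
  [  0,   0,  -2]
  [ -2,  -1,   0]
A² = A·A:
A²[1,1] = (-2)(-2) + (2)(0) + (0)(-2) = 4
A²[1,2] = (-2)(2) + (2)(0) + (0)(-1) = -4
A²[1,3] = (-2)(0) + (2)(-2) + (0)(0) = -4
A²[2,1] = (0)(-2) + (0)(0) + (-2)(-2) = 4
A²[2,2] = (0)(2) + (0)(0) + (-2)(-1) = 2
A²[2,3] = (0)(0) + (0)(-2) + (-2)(0) = 0
A²[3,1] = (-2)(-2) + (-1)(0) + (0)(-2) = 4
A²[3,2] = (-2)(2) + (-1)(0) + (0)(-1) = -4
A²[3,3] = (-2)(0) + (-1)(-2) + (0)(0) = 2
A² = 
  [  4,  -4,  -4]
  [  4,   2,   0]
  [  4,  -4,   2]

A^3 = A^2·A:
A^3[1,1] = (4)(-2) + (-4)(0) + (-4)(-2) = 0
A^3[1,2] = (4)(2) + (-4)(0) + (-4)(-1) = 12
A^3[1,3] = (4)(0) + (-4)(-2) + (-4)(0) = 8
A^3[2,1] = (4)(-2) + (2)(0) + (0)(-2) = -8
A^3[2,2] = (4)(2) + (2)(0) + (0)(-1) = 8
A^3[2,3] = (4)(0) + (2)(-2) + (0)(0) = -4
A^3[3,1] = (4)(-2) + (-4)(0) + (2)(-2) = -12
A^3[3,2] = (4)(2) + (-4)(0) + (2)(-1) = 6
A^3[3,3] = (4)(0) + (-4)(-2) + (2)(0) = 8
A^3 = 
  [  0,  12,   8]
  [ -8,   8,  -4]
  [-12,   6,   8]

Therefore
A^3 = 
  [  0,  12,   8]
  [ -8,   8,  -4]
  [-12,   6,   8]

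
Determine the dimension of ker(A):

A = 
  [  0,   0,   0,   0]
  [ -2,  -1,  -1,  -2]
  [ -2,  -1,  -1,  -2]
nullity(A) = 3

Row reduce:
Swap R1 ↔ R2
R3 → R3 - (1)·R1
REF = 
  [ -2,  -1,  -1,  -2]
  [  0,   0,   0,   0]
  [  0,   0,   0,   0]
Pivot columns: 1 → 1 pivot.
rank(A) = 1, so nullity(A) = 4 - 1 = 3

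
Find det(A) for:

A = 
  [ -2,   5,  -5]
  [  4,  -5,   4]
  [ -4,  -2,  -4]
84

Cofactor expansion along row 1:
det(A) = (-2)·((-5)(-4) - (4)(-2)) - (5)·((4)(-4) - (4)(-4)) + (-5)·((4)(-2) - (-5)(-4))
  = (-2)(28) - (5)(0) + (-5)(-28)
  = 84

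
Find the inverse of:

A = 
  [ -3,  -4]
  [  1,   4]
det(A) = (-3)(4) - (-4)(1) = -8
For a 2×2 matrix, A⁻¹ = (1/det(A)) · [[d, -b], [-c, a]]
    = (-1/8) · [[4, 4], [-1, -3]]

A⁻¹ = 
  [-1/2, -1/2]
  [ 1/8,  3/8]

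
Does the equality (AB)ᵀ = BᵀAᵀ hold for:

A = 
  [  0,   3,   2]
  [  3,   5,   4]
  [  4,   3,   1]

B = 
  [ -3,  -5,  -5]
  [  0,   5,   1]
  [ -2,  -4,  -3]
Yes

(AB)ᵀ = 
  [ -4, -17, -14]
  [  7,  -6,  -9]
  [ -3, -22, -20]

BᵀAᵀ = 
  [ -4, -17, -14]
  [  7,  -6,  -9]
  [ -3, -22, -20]

Both sides are equal — this is the standard identity (AB)ᵀ = BᵀAᵀ, which holds for all A, B.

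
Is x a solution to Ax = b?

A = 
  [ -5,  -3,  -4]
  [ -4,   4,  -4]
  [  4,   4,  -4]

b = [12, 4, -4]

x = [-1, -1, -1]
Yes

Ax = [12, 4, -4] = b ✓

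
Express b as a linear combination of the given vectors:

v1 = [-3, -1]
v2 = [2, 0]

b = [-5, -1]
c1 = 1, c2 = -1

b = 1·v1 + -1·v2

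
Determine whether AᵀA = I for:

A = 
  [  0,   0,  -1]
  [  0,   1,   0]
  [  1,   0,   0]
Yes

AᵀA = 
  [  1,   0,   0]
  [  0,   1,   0]
  [  0,   0,   1]
= I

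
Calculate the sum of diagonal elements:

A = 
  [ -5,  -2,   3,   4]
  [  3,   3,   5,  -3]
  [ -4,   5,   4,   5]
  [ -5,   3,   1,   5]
7

tr(A) = -5 + 3 + 4 + 5 = 7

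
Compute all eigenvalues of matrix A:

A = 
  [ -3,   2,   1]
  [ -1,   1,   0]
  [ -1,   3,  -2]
λ = 0, -2, -2

Characteristic polynomial: det(λI - A) = λ³ + 4λ² + 4λ
The constant term is 0, so λ = 0 is a root: p(λ) = λ(λ² + 4λ + 4)
λ² + 4λ + 4 = (λ + 2)²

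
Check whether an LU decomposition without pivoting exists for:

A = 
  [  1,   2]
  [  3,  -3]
Yes.
A[1,1] = 1 ≠ 0, so Gaussian elimination proceeds without a row swap: multiplier ℓ₂₁ = (3)/(1) = 3, and U[2,2] = -3 - (3)(2) = -9.
L = 
  [  1,   0]
  [  3,   1]
U = 
  [  1,   2]
  [  0,  -9]
Check row 2 of LU: [(3)(1), (3)(2) + (-9)] = [3, -3] = row 2 of A ✓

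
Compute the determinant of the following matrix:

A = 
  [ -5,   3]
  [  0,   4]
-20

For a 2×2 matrix, det = ad - bc = (-5)(4) - (3)(0) = -20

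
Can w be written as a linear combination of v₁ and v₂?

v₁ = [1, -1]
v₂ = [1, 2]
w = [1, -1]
Yes

Form the augmented matrix and row-reduce:
[v₁|v₂|w] = 
  [  1,   1,   1]
  [ -1,   2,  -1]
R2 → R2 + (1)·R1
REF = 
  [  1,   1,   1]
  [  0,   3,   0]

No row of the form [0 0 | nonzero], so the system is consistent. Back-substitution gives c₁ = 1, c₂ = 0: w = (1)·v₁ + (0)·v₂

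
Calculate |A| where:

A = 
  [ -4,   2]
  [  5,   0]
For a 2×2 matrix, det = ad - bc = (-4)(0) - (2)(5) = -10

det(A) = -10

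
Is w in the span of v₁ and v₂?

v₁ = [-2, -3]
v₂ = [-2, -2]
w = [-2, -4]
Yes

Form the augmented matrix and row-reduce:
[v₁|v₂|w] = 
  [ -2,  -2,  -2]
  [ -3,  -2,  -4]
R2 → R2 - (3/2)·R1
REF = 
  [ -2,  -2,  -2]
  [  0,   1,  -1]

No row of the form [0 0 | nonzero], so the system is consistent. Back-substitution gives c₁ = 2, c₂ = -1: w = (2)·v₁ + (-1)·v₂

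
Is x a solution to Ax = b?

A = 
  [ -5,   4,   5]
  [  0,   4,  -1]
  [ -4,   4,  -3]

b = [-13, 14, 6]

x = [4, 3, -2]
No

Ax = [-18, 14, 2] ≠ b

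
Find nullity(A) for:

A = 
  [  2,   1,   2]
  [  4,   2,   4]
nullity(A) = 2

Row reduce:
R2 → R2 - (2)·R1
REF = 
  [  2,   1,   2]
  [  0,   0,   0]
Pivot columns: 1 → 1 pivot.
rank(A) = 1, so nullity(A) = 3 - 1 = 2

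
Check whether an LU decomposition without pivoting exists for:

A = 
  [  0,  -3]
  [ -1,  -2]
No.
A[1,1] = 0 but A[2,1] = -1 ≠ 0. Any LU with L unit lower triangular has (LU)[1,1] = U[1,1] and (LU)[2,1] = L[2,1]·U[1,1]; matching A forces U[1,1] = 0, which then forces (LU)[2,1] = 0 ≠ -1. A row swap (pivoting) is required.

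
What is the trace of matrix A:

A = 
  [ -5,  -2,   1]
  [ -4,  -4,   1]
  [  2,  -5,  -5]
-14

tr(A) = -5 + -4 + -5 = -14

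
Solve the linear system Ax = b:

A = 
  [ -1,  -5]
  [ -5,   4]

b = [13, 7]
Row reduce the augmented matrix [A|b]:
R2 → R2 - (5)·R1
REF = 
  [ -1,  -5,  13]
  [  0,  29, -58]

Back-substitution:
x₂ = (-58) / 29 = -2
x₁ = (13 - (-5)(-2)) / (-1) = -3

x = [-3, -2]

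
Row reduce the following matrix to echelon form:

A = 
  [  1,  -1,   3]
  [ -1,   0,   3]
Row operations:
R2 → R2 + (1)·R1

Resulting echelon form:
REF = 
  [  1,  -1,   3]
  [  0,  -1,   6]

Rank = 2 (number of non-zero pivot rows).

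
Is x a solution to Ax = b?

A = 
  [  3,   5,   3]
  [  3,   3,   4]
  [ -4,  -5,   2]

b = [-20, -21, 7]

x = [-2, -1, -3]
Yes

Ax = [-20, -21, 7] = b ✓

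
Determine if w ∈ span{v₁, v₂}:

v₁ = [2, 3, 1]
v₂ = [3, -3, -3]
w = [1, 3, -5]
No

Form the augmented matrix and row-reduce:
[v₁|v₂|w] = 
  [  2,   3,   1]
  [  3,  -3,   3]
  [  1,  -3,  -5]
R2 → R2 - (3/2)·R1
R3 → R3 - (1/2)·R1
R3 → R3 - (3/5)·R2
REF = 
  [    2,     3,     1]
  [    0, -15/2,   3/2]
  [    0,     0, -32/5]

Row 3 reads [0 0 | -32/5], i.e. 0 = -32/5, so the system is inconsistent and w ∉ span{v₁, v₂}.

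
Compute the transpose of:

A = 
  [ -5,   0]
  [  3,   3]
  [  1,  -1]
Aᵀ = 
  [ -5,   3,   1]
  [  0,   3,  -1]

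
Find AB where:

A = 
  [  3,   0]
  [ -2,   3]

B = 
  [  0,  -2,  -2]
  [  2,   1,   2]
A is 2×2 and B is 2×3, so AB is 2×3. Each entry is (row of A)·(column of B):
AB[1,1] = (3)(0) + (0)(2) = 0
AB[1,2] = (3)(-2) + (0)(1) = -6
AB[1,3] = (3)(-2) + (0)(2) = -6
AB[2,1] = (-2)(0) + (3)(2) = 6
AB[2,2] = (-2)(-2) + (3)(1) = 7
AB[2,3] = (-2)(-2) + (3)(2) = 10

AB = 
  [  0,  -6,  -6]
  [  6,   7,  10]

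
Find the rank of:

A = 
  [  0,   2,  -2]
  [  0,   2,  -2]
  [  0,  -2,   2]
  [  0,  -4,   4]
rank(A) = 1

Row reduce:
R2 → R2 - (1)·R1
R3 → R3 + (1)·R1
R4 → R4 + (2)·R1
REF = 
  [  0,   2,  -2]
  [  0,   0,   0]
  [  0,   0,   0]
  [  0,   0,   0]
Pivot columns: 2 → 1 pivot.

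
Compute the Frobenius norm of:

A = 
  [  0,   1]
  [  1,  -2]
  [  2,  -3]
||A||_F = 4.359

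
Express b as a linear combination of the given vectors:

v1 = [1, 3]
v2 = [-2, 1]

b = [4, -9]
c1 = -2, c2 = -3

b = -2·v1 + -3·v2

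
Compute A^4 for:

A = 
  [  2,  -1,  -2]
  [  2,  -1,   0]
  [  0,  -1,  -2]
A^4 = 
  [  6,   1,  -4]
  [ 10,  -9, -12]
  [ -6,   7,   4]

A² = A·A:
A²[1,1] = (2)(2) + (-1)(2) + (-2)(0) = 2
A²[1,2] = (2)(-1) + (-1)(-1) + (-2)(-1) = 1
A²[1,3] = (2)(-2) + (-1)(0) + (-2)(-2) = 0
A²[2,1] = (2)(2) + (-1)(2) + (0)(0) = 2
A²[2,2] = (2)(-1) + (-1)(-1) + (0)(-1) = -1
A²[2,3] = (2)(-2) + (-1)(0) + (0)(-2) = -4
A²[3,1] = (0)(2) + (-1)(2) + (-2)(0) = -2
A²[3,2] = (0)(-1) + (-1)(-1) + (-2)(-1) = 3
A²[3,3] = (0)(-2) + (-1)(0) + (-2)(-2) = 4
A² = 
  [  2,   1,   0]
  [  2,  -1,  -4]
  [ -2,   3,   4]

A^3 = A^2·A:
A^3[1,1] = (2)(2) + (1)(2) + (0)(0) = 6
A^3[1,2] = (2)(-1) + (1)(-1) + (0)(-1) = -3
A^3[1,3] = (2)(-2) + (1)(0) + (0)(-2) = -4
A^3[2,1] = (2)(2) + (-1)(2) + (-4)(0) = 2
A^3[2,2] = (2)(-1) + (-1)(-1) + (-4)(-1) = 3
A^3[2,3] = (2)(-2) + (-1)(0) + (-4)(-2) = 4
A^3[3,1] = (-2)(2) + (3)(2) + (4)(0) = 2
A^3[3,2] = (-2)(-1) + (3)(-1) + (4)(-1) = -5
A^3[3,3] = (-2)(-2) + (3)(0) + (4)(-2) = -4
A^3 = 
  [  6,  -3,  -4]
  [  2,   3,   4]
  [  2,  -5,  -4]

A^4 = A^3·A:
A^4[1,1] = (6)(2) + (-3)(2) + (-4)(0) = 6
A^4[1,2] = (6)(-1) + (-3)(-1) + (-4)(-1) = 1
A^4[1,3] = (6)(-2) + (-3)(0) + (-4)(-2) = -4
A^4[2,1] = (2)(2) + (3)(2) + (4)(0) = 10
A^4[2,2] = (2)(-1) + (3)(-1) + (4)(-1) = -9
A^4[2,3] = (2)(-2) + (3)(0) + (4)(-2) = -12
A^4[3,1] = (2)(2) + (-5)(2) + (-4)(0) = -6
A^4[3,2] = (2)(-1) + (-5)(-1) + (-4)(-1) = 7
A^4[3,3] = (2)(-2) + (-5)(0) + (-4)(-2) = 4
A^4 = 
  [  6,   1,  -4]
  [ 10,  -9, -12]
  [ -6,   7,   4]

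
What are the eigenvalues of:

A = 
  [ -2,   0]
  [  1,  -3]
λ = -2, -3

tr(A) = -5, det(A) = 6
Characteristic polynomial: λ² - tr(A)λ + det(A) = λ² + 5λ + 6
λ² + 5λ + 6 = (λ + 3)(λ + 2)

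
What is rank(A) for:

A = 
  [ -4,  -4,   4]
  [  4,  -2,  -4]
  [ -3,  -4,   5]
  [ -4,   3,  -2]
rank(A) = 3

Row reduce:
R2 → R2 + (1)·R1
R3 → R3 - (3/4)·R1
R4 → R4 - (1)·R1
R3 → R3 - (1/6)·R2
R4 → R4 + (7/6)·R2
R4 → R4 + (3)·R3
REF = 
  [ -4,  -4,   4]
  [  0,  -6,   0]
  [  0,   0,   2]
  [  0,   0,   0]
Pivot columns: 1, 2, 3 → 3 pivots.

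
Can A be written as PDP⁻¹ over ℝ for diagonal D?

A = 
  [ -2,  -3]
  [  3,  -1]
No

tr(A) = -3, det(A) = 11
Characteristic polynomial: λ² - tr(A)λ + det(A) = λ² + 3λ + 11
λ² + 3λ + 11 = 0  ⇒  λ = (-3 ± √((3)² - 4·(11)))/2 = (-3 ± √(-35))/2
  = (-3 + i√35)/2,  (-3 - i√35)/2
Eigenvalues: (-3 + i√35)/2, (-3 - i√35)/2  (≈ -1.5 + 2.958i, -1.5 - 2.958i)
Has complex eigenvalues (not diagonalizable over ℝ).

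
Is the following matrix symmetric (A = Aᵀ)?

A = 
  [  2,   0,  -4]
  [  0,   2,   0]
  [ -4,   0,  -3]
Yes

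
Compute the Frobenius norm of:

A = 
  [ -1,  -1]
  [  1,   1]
||A||_F = 2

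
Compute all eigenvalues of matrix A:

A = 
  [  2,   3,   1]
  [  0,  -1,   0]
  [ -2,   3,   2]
λ = -1, 2 + i√2, 2 - i√2  (≈ -1, 2 + 1.414i, 2 - 1.414i)

Characteristic polynomial: det(λI - A) = λ³ - 3λ² + 2λ + 6
Testing integer divisors of the constant term: p(-1) = 0, so (λ + 1) is a factor:
p(λ) = (λ + 1)(λ² - 4λ + 6)
λ² - 4λ + 6 = 0  ⇒  λ = (4 ± √((-4)² - 4·(6)))/2 = (4 ± √(-8))/2
  = 2 + i√2,  2 - i√2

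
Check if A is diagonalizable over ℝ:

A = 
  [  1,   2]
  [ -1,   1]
No

tr(A) = 2, det(A) = 3
Characteristic polynomial: λ² - tr(A)λ + det(A) = λ² - 2λ + 3
λ² - 2λ + 3 = 0  ⇒  λ = (2 ± √((-2)² - 4·(3)))/2 = (2 ± √(-8))/2
  = 1 + i√2,  1 - i√2
Eigenvalues: 1 + i√2, 1 - i√2  (≈ 1 + 1.414i, 1 - 1.414i)
Has complex eigenvalues (not diagonalizable over ℝ).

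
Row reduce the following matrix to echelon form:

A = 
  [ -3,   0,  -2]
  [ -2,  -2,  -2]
Row operations:
R2 → R2 - (2/3)·R1

Resulting echelon form:
REF = 
  [  -3,    0,   -2]
  [   0,   -2, -2/3]

Rank = 2 (number of non-zero pivot rows).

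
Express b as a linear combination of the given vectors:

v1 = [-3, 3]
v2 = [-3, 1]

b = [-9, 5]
c1 = 1, c2 = 2

b = 1·v1 + 2·v2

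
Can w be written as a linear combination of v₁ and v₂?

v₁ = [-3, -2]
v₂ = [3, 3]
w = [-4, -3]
Yes

Form the augmented matrix and row-reduce:
[v₁|v₂|w] = 
  [ -3,   3,  -4]
  [ -2,   3,  -3]
R2 → R2 - (2/3)·R1
REF = 
  [  -3,    3,   -4]
  [   0,    1, -1/3]

No row of the form [0 0 | nonzero], so the system is consistent. Back-substitution gives c₁ = 1, c₂ = -1/3: w = (1)·v₁ + (-1/3)·v₂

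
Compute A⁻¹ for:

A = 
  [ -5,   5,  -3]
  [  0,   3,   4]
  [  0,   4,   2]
det(A) = (-5)·((3)(2) - (4)(4)) - (5)·((0)(2) - (4)(0)) + (-3)·((0)(4) - (3)(0))
  = (-5)(-10) - (5)(0) + (-3)(0)
  = 50
det(A) = 50 ≠ 0, so A is invertible.

Cofactors Cᵢⱼ = (-1)ⁱ⁺ʲ·Mᵢⱼ:
C = 
  [-10,   0,   0]
  [-22, -10,  20]
  [ 29,  20, -15]

adj(A) = Cᵀ:
adj(A) = 
  [-10, -22,  29]
  [  0, -10,  20]
  [  0,  20, -15]

A⁻¹ = (1/50) · adj(A):
A⁻¹ = 
  [  -1/5, -11/25,  29/50]
  [     0,   -1/5,    2/5]
  [     0,    2/5,  -3/10]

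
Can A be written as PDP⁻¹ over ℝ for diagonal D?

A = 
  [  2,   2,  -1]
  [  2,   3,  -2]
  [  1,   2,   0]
No

Characteristic polynomial: det(λI - A) = λ³ - 5λ² + 7λ - 3
Testing integer divisors of the constant term: p(1) = 0, so (λ - 1) is a factor:
p(λ) = (λ - 1)(λ² - 4λ + 3)
λ² - 4λ + 3 = (λ - 1)(λ - 3)
Eigenvalues: 1, 3, 1
λ=1: alg. mult. = 2, geom. mult. = 3 - rank(A - (1)I) = 3 - 2 = 1
λ=3: alg. mult. = 1, geom. mult. = 3 - rank(A - (3)I) = 3 - 2 = 1
Sum of geometric multiplicities = 2 < n = 3, so there aren't enough independent eigenvectors.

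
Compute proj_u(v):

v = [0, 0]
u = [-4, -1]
v·u = (0)(-4) + (0)(-1) = 0
u·u = (-4)² + (-1)² = 17
proj_u(v) = (v·u / u·u) × u = (0/17) × u = (0) × u

proj_u(v) = [0, 0]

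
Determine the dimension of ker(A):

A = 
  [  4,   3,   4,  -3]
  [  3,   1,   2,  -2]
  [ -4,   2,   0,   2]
nullity(A) = 2

Row reduce:
R2 → R2 - (3/4)·R1
R3 → R3 + (1)·R1
R3 → R3 + (4)·R2
REF = 
  [   4,    3,    4,   -3]
  [   0, -5/4,   -1,  1/4]
  [   0,    0,    0,    0]
Pivot columns: 1, 2 → 2 pivots.
rank(A) = 2, so nullity(A) = 4 - 2 = 2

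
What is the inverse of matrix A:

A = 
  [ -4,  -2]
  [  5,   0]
det(A) = (-4)(0) - (-2)(5) = 10
For a 2×2 matrix, A⁻¹ = (1/det(A)) · [[d, -b], [-c, a]]
    = (1/10) · [[0, 2], [-5, -4]]

A⁻¹ = 
  [   0,  1/5]
  [-1/2, -2/5]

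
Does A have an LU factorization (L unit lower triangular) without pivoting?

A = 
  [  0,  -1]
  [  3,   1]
No.
A[1,1] = 0 but A[2,1] = 3 ≠ 0. Any LU with L unit lower triangular has (LU)[1,1] = U[1,1] and (LU)[2,1] = L[2,1]·U[1,1]; matching A forces U[1,1] = 0, which then forces (LU)[2,1] = 0 ≠ 3. A row swap (pivoting) is required.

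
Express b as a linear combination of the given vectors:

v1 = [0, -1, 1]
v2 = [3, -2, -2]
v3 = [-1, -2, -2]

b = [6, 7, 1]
c1 = -3, c2 = 1, c3 = -3

b = -3·v1 + 1·v2 + -3·v3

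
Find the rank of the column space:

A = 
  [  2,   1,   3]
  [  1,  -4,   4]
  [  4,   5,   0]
dim(Col(A)) = 3

Row reduce:
R2 → R2 - (1/2)·R1
R3 → R3 - (2)·R1
R3 → R3 + (2/3)·R2
REF = 
  [    2,     1,     3]
  [    0,  -9/2,   5/2]
  [    0,     0, -13/3]
Pivot columns: 1, 2, 3 → 3 pivots.
dim(Col(A)) = number of pivot columns = 3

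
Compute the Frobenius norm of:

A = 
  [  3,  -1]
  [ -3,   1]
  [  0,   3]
||A||_F = 5.385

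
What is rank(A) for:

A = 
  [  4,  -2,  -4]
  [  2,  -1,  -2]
Row reduce:
R2 → R2 - (1/2)·R1
REF = 
  [  4,  -2,  -4]
  [  0,   0,   0]
Pivot columns: 1 → 1 pivot.

rank(A) = 1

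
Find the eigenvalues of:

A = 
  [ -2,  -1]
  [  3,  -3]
λ = (-5 + i√11)/2, (-5 - i√11)/2  (≈ -2.5 + 1.658i, -2.5 - 1.658i)

tr(A) = -5, det(A) = 9
Characteristic polynomial: λ² - tr(A)λ + det(A) = λ² + 5λ + 9
λ² + 5λ + 9 = 0  ⇒  λ = (-5 ± √((5)² - 4·(9)))/2 = (-5 ± √(-11))/2
  = (-5 + i√11)/2,  (-5 - i√11)/2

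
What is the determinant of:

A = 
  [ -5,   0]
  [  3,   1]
For a 2×2 matrix, det = ad - bc = (-5)(1) - (0)(3) = -5

det(A) = -5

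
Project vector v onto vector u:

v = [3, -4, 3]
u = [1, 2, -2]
proj_u(v) = [-11/9, -22/9, 22/9]

v·u = (3)(1) + (-4)(2) + (3)(-2) = -11
u·u = (1)² + (2)² + (-2)² = 9
proj_u(v) = (v·u / u·u) × u = (-11/9) × u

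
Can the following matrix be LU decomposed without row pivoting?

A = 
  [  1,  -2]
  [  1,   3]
Yes.
A[1,1] = 1 ≠ 0, so Gaussian elimination proceeds without a row swap: multiplier ℓ₂₁ = (1)/(1) = 1, and U[2,2] = 3 - (1)(-2) = 5.
L = 
  [  1,   0]
  [  1,   1]
U = 
  [  1,  -2]
  [  0,   5]
Check row 2 of LU: [(1)(1), (1)(-2) + 5] = [1, 3] = row 2 of A ✓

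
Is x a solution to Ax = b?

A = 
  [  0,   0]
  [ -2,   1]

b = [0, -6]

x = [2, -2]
Yes

Ax = [0, -6] = b ✓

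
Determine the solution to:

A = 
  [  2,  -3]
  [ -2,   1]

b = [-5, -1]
Row reduce the augmented matrix [A|b]:
R2 → R2 + (1)·R1
REF = 
  [  2,  -3,  -5]
  [  0,  -2,  -6]

Back-substitution:
x₂ = (-6) / (-2) = 3
x₁ = (-5 - (-3)(3)) / 2 = 2

x = [2, 3]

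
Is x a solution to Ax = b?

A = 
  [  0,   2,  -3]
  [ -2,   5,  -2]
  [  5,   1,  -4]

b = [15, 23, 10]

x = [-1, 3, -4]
No

Ax = [18, 25, 14] ≠ b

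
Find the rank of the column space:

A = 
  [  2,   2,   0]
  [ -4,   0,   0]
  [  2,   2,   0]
dim(Col(A)) = 2

Row reduce:
R2 → R2 + (2)·R1
R3 → R3 - (1)·R1
REF = 
  [  2,   2,   0]
  [  0,   4,   0]
  [  0,   0,   0]
Pivot columns: 1, 2 → 2 pivots.
dim(Col(A)) = number of pivot columns = 2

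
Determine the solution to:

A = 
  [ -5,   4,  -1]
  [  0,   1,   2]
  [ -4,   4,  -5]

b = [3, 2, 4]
Row reduce the augmented matrix [A|b]:
R3 → R3 - (4/5)·R1
R3 → R3 - (4/5)·R2
REF = 
  [   -5,     4,    -1,     3]
  [    0,     1,     2,     2]
  [    0,     0, -29/5,     0]

Back-substitution:
x₃ = 0 / (-29/5) = 0
x₂ = (2 - (2)(0)) / 1 = 2
x₁ = (3 - (4)(2) - (-1)(0)) / (-5) = 1

x = [1, 2, 0]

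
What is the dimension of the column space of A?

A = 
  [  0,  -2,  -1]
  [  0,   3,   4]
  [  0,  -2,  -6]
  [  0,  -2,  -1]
Row reduce:
R2 → R2 + (3/2)·R1
R3 → R3 - (1)·R1
R4 → R4 - (1)·R1
R3 → R3 + (2)·R2
REF = 
  [  0,  -2,  -1]
  [  0,   0, 5/2]
  [  0,   0,   0]
  [  0,   0,   0]
Pivot columns: 2, 3 → 2 pivots.
dim(Col(A)) = number of pivot columns = 2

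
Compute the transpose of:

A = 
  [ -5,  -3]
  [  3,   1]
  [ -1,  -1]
Aᵀ = 
  [ -5,   3,  -1]
  [ -3,   1,  -1]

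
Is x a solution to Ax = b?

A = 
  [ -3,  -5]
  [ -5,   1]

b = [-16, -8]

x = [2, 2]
Yes

Ax = [-16, -8] = b ✓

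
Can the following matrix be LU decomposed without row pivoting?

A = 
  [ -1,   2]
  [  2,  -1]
Yes.
A[1,1] = -1 ≠ 0, so Gaussian elimination proceeds without a row swap: multiplier ℓ₂₁ = (2)/(-1) = -2, and U[2,2] = -1 - (-2)(2) = 3.
L = 
  [  1,   0]
  [ -2,   1]
U = 
  [ -1,   2]
  [  0,   3]
Check row 2 of LU: [(-2)(-1), (-2)(2) + 3] = [2, -1] = row 2 of A ✓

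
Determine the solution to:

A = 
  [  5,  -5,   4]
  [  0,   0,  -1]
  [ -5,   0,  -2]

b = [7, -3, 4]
x = [-2, -1, 3]

Row reduce the augmented matrix [A|b]:
R3 → R3 + (1)·R1
Swap R2 ↔ R3
REF = 
  [  5,  -5,   4,   7]
  [  0,  -5,   2,  11]
  [  0,   0,  -1,  -3]

Back-substitution:
x₃ = (-3) / (-1) = 3
x₂ = (11 - (2)(3)) / (-5) = -1
x₁ = (7 - (-5)(-1) - (4)(3)) / 5 = -2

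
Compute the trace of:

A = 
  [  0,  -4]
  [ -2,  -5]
-5

tr(A) = 0 + -5 = -5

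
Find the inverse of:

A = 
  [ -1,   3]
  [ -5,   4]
det(A) = (-1)(4) - (3)(-5) = 11
For a 2×2 matrix, A⁻¹ = (1/det(A)) · [[d, -b], [-c, a]]
    = (1/11) · [[4, -3], [5, -1]]

A⁻¹ = 
  [ 4/11, -3/11]
  [ 5/11, -1/11]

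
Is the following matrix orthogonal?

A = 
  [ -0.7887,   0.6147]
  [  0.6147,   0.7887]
Yes

AᵀA = 
  [  0.9999,   0]
  [  0,   0.9999]
≈ I (equal to I up to the 4-dp rounding of the entries)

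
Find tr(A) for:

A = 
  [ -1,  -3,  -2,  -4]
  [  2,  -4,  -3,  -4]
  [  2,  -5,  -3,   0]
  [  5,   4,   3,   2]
-6

tr(A) = -1 + -4 + -3 + 2 = -6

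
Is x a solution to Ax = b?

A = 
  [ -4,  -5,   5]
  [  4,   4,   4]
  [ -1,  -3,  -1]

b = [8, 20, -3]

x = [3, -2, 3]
No

Ax = [13, 16, 0] ≠ b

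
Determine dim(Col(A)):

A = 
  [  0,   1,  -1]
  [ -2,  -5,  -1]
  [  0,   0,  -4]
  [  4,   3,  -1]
Row reduce:
Swap R1 ↔ R2
R4 → R4 + (2)·R1
R4 → R4 + (7)·R2
R4 → R4 - (5/2)·R3
REF = 
  [ -2,  -5,  -1]
  [  0,   1,  -1]
  [  0,   0,  -4]
  [  0,   0,   0]
Pivot columns: 1, 2, 3 → 3 pivots.
dim(Col(A)) = number of pivot columns = 3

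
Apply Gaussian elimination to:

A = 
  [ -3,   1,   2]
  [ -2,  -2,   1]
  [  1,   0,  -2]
Row operations:
R2 → R2 - (2/3)·R1
R3 → R3 + (1/3)·R1
R3 → R3 + (1/8)·R2

Resulting echelon form:
REF = 
  [   -3,     1,     2]
  [    0,  -8/3,  -1/3]
  [    0,     0, -11/8]

Rank = 3 (number of non-zero pivot rows).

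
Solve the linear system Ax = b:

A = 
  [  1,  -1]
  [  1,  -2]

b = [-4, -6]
x = [-2, 2]

Row reduce the augmented matrix [A|b]:
R2 → R2 - (1)·R1
REF = 
  [  1,  -1,  -4]
  [  0,  -1,  -2]

Back-substitution:
x₂ = (-2) / (-1) = 2
x₁ = (-4 - (-1)(2)) / 1 = -2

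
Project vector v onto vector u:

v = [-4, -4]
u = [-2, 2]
proj_u(v) = [0, 0]

v·u = (-4)(-2) + (-4)(2) = 0
u·u = (-2)² + (2)² = 8
proj_u(v) = (v·u / u·u) × u = (0/8) × u = (0) × u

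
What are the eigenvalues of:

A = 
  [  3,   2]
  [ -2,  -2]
λ = 2, -1

tr(A) = 1, det(A) = -2
Characteristic polynomial: λ² - tr(A)λ + det(A) = λ² - λ - 2
λ² - λ - 2 = (λ + 1)(λ - 2)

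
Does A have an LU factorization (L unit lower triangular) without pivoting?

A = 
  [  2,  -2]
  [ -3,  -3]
Yes.
A[1,1] = 2 ≠ 0, so Gaussian elimination proceeds without a row swap: multiplier ℓ₂₁ = (-3)/(2) = -3/2, and U[2,2] = -3 - (-3/2)(-2) = -6.
L = 
  [   1,    0]
  [-3/2,    1]
U = 
  [  2,  -2]
  [  0,  -6]
Check row 2 of LU: [(-3/2)(2), (-3/2)(-2) + (-6)] = [-3, -3] = row 2 of A ✓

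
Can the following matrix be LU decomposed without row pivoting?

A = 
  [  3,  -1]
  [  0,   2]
Yes.
A[1,1] = 3 ≠ 0, so Gaussian elimination proceeds without a row swap: multiplier ℓ₂₁ = (0)/(3) = 0, and U[2,2] = 2 - (0)(-1) = 2.
L = 
  [  1,   0]
  [  0,   1]
U = 
  [  3,  -1]
  [  0,   2]
Check row 2 of LU: [(0)(3), (0)(-1) + 2] = [0, 2] = row 2 of A ✓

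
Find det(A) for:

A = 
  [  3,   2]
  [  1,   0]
-2

For a 2×2 matrix, det = ad - bc = (3)(0) - (2)(1) = -2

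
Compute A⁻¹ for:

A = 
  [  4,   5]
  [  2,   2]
det(A) = (4)(2) - (5)(2) = -2
For a 2×2 matrix, A⁻¹ = (1/det(A)) · [[d, -b], [-c, a]]
    = (-1/2) · [[2, -5], [-2, 4]]

A⁻¹ = 
  [ -1, 5/2]
  [  1,  -2]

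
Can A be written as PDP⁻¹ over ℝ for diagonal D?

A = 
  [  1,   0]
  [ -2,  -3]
Yes

tr(A) = -2, det(A) = -3
Characteristic polynomial: λ² - tr(A)λ + det(A) = λ² + 2λ - 3
λ² + 2λ - 3 = (λ + 3)(λ - 1)
Eigenvalues: 1, -3
λ=-3: alg. mult. = 1, geom. mult. = 2 - rank(A - (-3)I) = 2 - 1 = 1
λ=1: alg. mult. = 1, geom. mult. = 2 - rank(A - (1)I) = 2 - 1 = 1
Sum of geometric multiplicities equals n, so A has n independent eigenvectors.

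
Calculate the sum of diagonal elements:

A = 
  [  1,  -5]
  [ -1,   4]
5

tr(A) = 1 + 4 = 5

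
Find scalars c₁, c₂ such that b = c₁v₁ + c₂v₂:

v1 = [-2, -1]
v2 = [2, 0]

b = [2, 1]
c1 = -1, c2 = 0

b = -1·v1 + 0·v2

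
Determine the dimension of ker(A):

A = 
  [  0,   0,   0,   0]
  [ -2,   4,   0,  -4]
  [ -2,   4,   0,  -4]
nullity(A) = 3

Row reduce:
Swap R1 ↔ R2
R3 → R3 - (1)·R1
REF = 
  [ -2,   4,   0,  -4]
  [  0,   0,   0,   0]
  [  0,   0,   0,   0]
Pivot columns: 1 → 1 pivot.
rank(A) = 1, so nullity(A) = 4 - 1 = 3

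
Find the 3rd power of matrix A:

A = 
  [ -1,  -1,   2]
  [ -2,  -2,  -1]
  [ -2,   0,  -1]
A^3 = 
  [  1,  -5,  -2]
  [-18, -20,  11]
  [ -2,  -8,   9]

A² = A·A:
A²[1,1] = (-1)(-1) + (-1)(-2) + (2)(-2) = -1
A²[1,2] = (-1)(-1) + (-1)(-2) + (2)(0) = 3
A²[1,3] = (-1)(2) + (-1)(-1) + (2)(-1) = -3
A²[2,1] = (-2)(-1) + (-2)(-2) + (-1)(-2) = 8
A²[2,2] = (-2)(-1) + (-2)(-2) + (-1)(0) = 6
A²[2,3] = (-2)(2) + (-2)(-1) + (-1)(-1) = -1
A²[3,1] = (-2)(-1) + (0)(-2) + (-1)(-2) = 4
A²[3,2] = (-2)(-1) + (0)(-2) + (-1)(0) = 2
A²[3,3] = (-2)(2) + (0)(-1) + (-1)(-1) = -3
A² = 
  [ -1,   3,  -3]
  [  8,   6,  -1]
  [  4,   2,  -3]

A^3 = A^2·A:
A^3[1,1] = (-1)(-1) + (3)(-2) + (-3)(-2) = 1
A^3[1,2] = (-1)(-1) + (3)(-2) + (-3)(0) = -5
A^3[1,3] = (-1)(2) + (3)(-1) + (-3)(-1) = -2
A^3[2,1] = (8)(-1) + (6)(-2) + (-1)(-2) = -18
A^3[2,2] = (8)(-1) + (6)(-2) + (-1)(0) = -20
A^3[2,3] = (8)(2) + (6)(-1) + (-1)(-1) = 11
A^3[3,1] = (4)(-1) + (2)(-2) + (-3)(-2) = -2
A^3[3,2] = (4)(-1) + (2)(-2) + (-3)(0) = -8
A^3[3,3] = (4)(2) + (2)(-1) + (-3)(-1) = 9
A^3 = 
  [  1,  -5,  -2]
  [-18, -20,  11]
  [ -2,  -8,   9]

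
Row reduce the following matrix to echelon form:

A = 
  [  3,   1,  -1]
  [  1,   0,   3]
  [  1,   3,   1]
Row operations:
R2 → R2 - (1/3)·R1
R3 → R3 - (1/3)·R1
R3 → R3 + (8)·R2

Resulting echelon form:
REF = 
  [   3,    1,   -1]
  [   0, -1/3, 10/3]
  [   0,    0,   28]

Rank = 3 (number of non-zero pivot rows).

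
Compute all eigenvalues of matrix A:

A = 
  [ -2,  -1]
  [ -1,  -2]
λ = -1, -3

tr(A) = -4, det(A) = 3
Characteristic polynomial: λ² - tr(A)λ + det(A) = λ² + 4λ + 3
λ² + 4λ + 3 = (λ + 3)(λ + 1)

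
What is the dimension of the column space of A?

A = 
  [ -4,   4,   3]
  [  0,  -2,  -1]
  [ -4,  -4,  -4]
dim(Col(A)) = 3

Row reduce:
R3 → R3 - (1)·R1
R3 → R3 - (4)·R2
REF = 
  [ -4,   4,   3]
  [  0,  -2,  -1]
  [  0,   0,  -3]
Pivot columns: 1, 2, 3 → 3 pivots.
dim(Col(A)) = number of pivot columns = 3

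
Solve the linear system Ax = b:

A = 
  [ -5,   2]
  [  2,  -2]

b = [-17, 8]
Row reduce the augmented matrix [A|b]:
R2 → R2 + (2/5)·R1
REF = 
  [  -5,    2,  -17]
  [   0, -6/5,  6/5]

Back-substitution:
x₂ = (6/5) / (-6/5) = -1
x₁ = (-17 - (2)(-1)) / (-5) = 3

x = [3, -1]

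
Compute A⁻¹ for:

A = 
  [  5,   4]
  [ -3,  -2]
det(A) = (5)(-2) - (4)(-3) = 2
For a 2×2 matrix, A⁻¹ = (1/det(A)) · [[d, -b], [-c, a]]
    = (1/2) · [[-2, -4], [3, 5]]

A⁻¹ = 
  [ -1,  -2]
  [3/2, 5/2]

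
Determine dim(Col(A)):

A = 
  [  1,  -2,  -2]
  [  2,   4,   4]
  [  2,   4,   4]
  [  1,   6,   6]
dim(Col(A)) = 2

Row reduce:
R2 → R2 - (2)·R1
R3 → R3 - (2)·R1
R4 → R4 - (1)·R1
R3 → R3 - (1)·R2
R4 → R4 - (1)·R2
REF = 
  [  1,  -2,  -2]
  [  0,   8,   8]
  [  0,   0,   0]
  [  0,   0,   0]
Pivot columns: 1, 2 → 2 pivots.
dim(Col(A)) = number of pivot columns = 2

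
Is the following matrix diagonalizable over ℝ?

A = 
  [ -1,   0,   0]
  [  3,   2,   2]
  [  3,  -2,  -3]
Yes

Characteristic polynomial: det(λI - A) = λ³ + 2λ² - λ - 2
Testing integer divisors of the constant term: p(-1) = 0, so (λ + 1) is a factor:
p(λ) = (λ + 1)(λ² + λ - 2)
λ² + λ - 2 = (λ + 2)(λ - 1)
Eigenvalues: -1, 1, -2
λ=-2: alg. mult. = 1, geom. mult. = 3 - rank(A - (-2)I) = 3 - 2 = 1
λ=-1: alg. mult. = 1, geom. mult. = 3 - rank(A - (-1)I) = 3 - 2 = 1
λ=1: alg. mult. = 1, geom. mult. = 3 - rank(A - (1)I) = 3 - 2 = 1
Sum of geometric multiplicities equals n, so A has n independent eigenvectors.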